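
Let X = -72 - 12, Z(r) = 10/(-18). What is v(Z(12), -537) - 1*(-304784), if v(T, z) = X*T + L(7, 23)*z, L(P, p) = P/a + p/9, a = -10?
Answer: 9115027/30 ≈ 3.0383e+5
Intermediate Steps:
Z(r) = -5/9 (Z(r) = 10*(-1/18) = -5/9)
L(P, p) = -P/10 + p/9 (L(P, p) = P/(-10) + p/9 = P*(-⅒) + p*(⅑) = -P/10 + p/9)
X = -84
v(T, z) = -84*T + 167*z/90 (v(T, z) = -84*T + (-⅒*7 + (⅑)*23)*z = -84*T + (-7/10 + 23/9)*z = -84*T + 167*z/90)
v(Z(12), -537) - 1*(-304784) = (-84*(-5/9) + (167/90)*(-537)) - 1*(-304784) = (140/3 - 29893/30) + 304784 = -28493/30 + 304784 = 9115027/30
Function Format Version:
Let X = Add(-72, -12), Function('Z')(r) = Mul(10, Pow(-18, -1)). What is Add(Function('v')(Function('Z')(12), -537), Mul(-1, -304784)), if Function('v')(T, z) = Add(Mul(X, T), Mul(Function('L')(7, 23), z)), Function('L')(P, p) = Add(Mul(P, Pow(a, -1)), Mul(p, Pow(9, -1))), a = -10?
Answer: Rational(9115027, 30) ≈ 3.0383e+5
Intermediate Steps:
Function('Z')(r) = Rational(-5, 9) (Function('Z')(r) = Mul(10, Rational(-1, 18)) = Rational(-5, 9))
Function('L')(P, p) = Add(Mul(Rational(-1, 10), P), Mul(Rational(1, 9), p)) (Function('L')(P, p) = Add(Mul(P, Pow(-10, -1)), Mul(p, Pow(9, -1))) = Add(Mul(P, Rational(-1, 10)), Mul(p, Rational(1, 9))) = Add(Mul(Rational(-1, 10), P), Mul(Rational(1, 9), p)))
X = -84
Function('v')(T, z) = Add(Mul(-84, T), Mul(Rational(167, 90), z)) (Function('v')(T, z) = Add(Mul(-84, T), Mul(Add(Mul(Rational(-1, 10), 7), Mul(Rational(1, 9), 23)), z)) = Add(Mul(-84, T), Mul(Add(Rational(-7, 10), Rational(23, 9)), z)) = Add(Mul(-84, T), Mul(Rational(167, 90), z)))
Add(Function('v')(Function('Z')(12), -537), Mul(-1, -304784)) = Add(Add(Mul(-84, Rational(-5, 9)), Mul(Rational(167, 90), -537)), Mul(-1, -304784)) = Add(Add(Rational(140, 3), Rational(-29893, 30)), 304784) = Add(Rational(-28493, 30), 304784) = Rational(9115027, 30)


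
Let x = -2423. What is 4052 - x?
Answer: 6475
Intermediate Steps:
4052 - x = 4052 - 1*(-2423) = 4052 + 2423 = 6475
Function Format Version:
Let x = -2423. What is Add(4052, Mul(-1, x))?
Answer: 6475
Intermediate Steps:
Add(4052, Mul(-1, x)) = Add(4052, Mul(-1, -2423)) = Add(4052, 2423) = 6475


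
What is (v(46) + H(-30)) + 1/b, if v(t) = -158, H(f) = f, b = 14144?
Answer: -2659071/14144 ≈ -188.00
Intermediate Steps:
(v(46) + H(-30)) + 1/b = (-158 - 30) + 1/14144 = -188 + 1/14144 = -2659071/14144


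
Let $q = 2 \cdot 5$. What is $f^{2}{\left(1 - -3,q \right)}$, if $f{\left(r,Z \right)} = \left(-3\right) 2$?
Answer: $36$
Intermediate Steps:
$q = 10$
$f{\left(r,Z \right)} = -6$
$f^{2}{\left(1 - -3,q \right)} = \left(-6\right)^{2} = 36$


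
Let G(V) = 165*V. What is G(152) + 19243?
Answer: 44323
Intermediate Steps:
G(152) + 19243 = 165*152 + 19243 = 25080 + 19243 = 44323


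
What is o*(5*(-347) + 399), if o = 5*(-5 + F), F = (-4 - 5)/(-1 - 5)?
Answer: 23380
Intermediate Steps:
F = 3/2 (F = -9/(-6) = -9*(-1/6) = 3/2 ≈ 1.5000)
o = -35/2 (o = 5*(-5 + 3/2) = 5*(-7/2) = -35/2 ≈ -17.500)
o*(5*(-347) + 399) = -35*(5*(-347) + 399)/2 = -35*(-1735 + 399)/2 = -35/2*(-1336) = 23380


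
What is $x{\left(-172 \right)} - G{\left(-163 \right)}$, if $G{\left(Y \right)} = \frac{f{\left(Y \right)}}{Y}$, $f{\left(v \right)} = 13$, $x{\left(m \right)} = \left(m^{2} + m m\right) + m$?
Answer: $\frac{9616361}{163} \approx 58996.0$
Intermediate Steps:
$x{\left(m \right)} = m + 2 m^{2}$ ($x{\left(m \right)} = \left(m^{2} + m^{2}\right) + m = 2 m^{2} + m = m + 2 m^{2}$)
$G{\left(Y \right)} = \frac{13}{Y}$
$x{\left(-172 \right)} - G{\left(-163 \right)} = - 172 \left(1 + 2 \left(-172\right)\right) - \frac{13}{-163} = - 172 \left(1 - 344\right) - 13 \left(- \frac{1}{163}\right) = \left(-172\right) \left(-343\right) - - \frac{13}{163} = 58996 + \frac{13}{163} = \frac{9616361}{163}$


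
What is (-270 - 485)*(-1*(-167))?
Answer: -126085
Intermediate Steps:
(-270 - 485)*(-1*(-167)) = -755*167 = -126085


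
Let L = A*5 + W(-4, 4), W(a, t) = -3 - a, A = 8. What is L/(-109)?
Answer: -41/109 ≈ -0.37615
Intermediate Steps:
L = 41 (L = 8*5 + (-3 - 1*(-4)) = 40 + (-3 + 4) = 40 + 1 = 41)
L/(-109) = 41/(-109) = -1/109*41 = -41/109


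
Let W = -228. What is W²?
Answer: 51984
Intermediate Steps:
W² = (-228)² = 51984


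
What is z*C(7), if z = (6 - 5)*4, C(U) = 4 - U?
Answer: -12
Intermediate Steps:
z = 4 (z = 1*4 = 4)
z*C(7) = 4*(4 - 1*7) = 4*(4 - 7) = 4*(-3) = -12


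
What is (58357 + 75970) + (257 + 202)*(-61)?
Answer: 106328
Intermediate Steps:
(58357 + 75970) + (257 + 202)*(-61) = 134327 + 459*(-61) = 134327 - 27999 = 106328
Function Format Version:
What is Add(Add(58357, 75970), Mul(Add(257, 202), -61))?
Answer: 106328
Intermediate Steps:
Add(Add(58357, 75970), Mul(Add(257, 202), -61)) = Add(134327, Mul(459, -61)) = Add(134327, -27999) = 106328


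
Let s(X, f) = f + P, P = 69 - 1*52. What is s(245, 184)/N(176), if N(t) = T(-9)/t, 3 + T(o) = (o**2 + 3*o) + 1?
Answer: 8844/13 ≈ 680.31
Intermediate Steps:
P = 17 (P = 69 - 52 = 17)
T(o) = -2 + o**2 + 3*o (T(o) = -3 + ((o**2 + 3*o) + 1) = -3 + (1 + o**2 + 3*o) = -2 + o**2 + 3*o)
s(X, f) = 17 + f (s(X, f) = f + 17 = 17 + f)
N(t) = 52/t (N(t) = (-2 + (-9)**2 + 3*(-9))/t = (-2 + 81 - 27)/t = 52/t)
s(245, 184)/N(176) = (17 + 184)/((52/176)) = 201/((52*(1/176))) = 201/(13/44) = 201*(44/13) = 8844/13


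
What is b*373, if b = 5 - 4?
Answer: 373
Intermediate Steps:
b = 1
b*373 = 1*373 = 373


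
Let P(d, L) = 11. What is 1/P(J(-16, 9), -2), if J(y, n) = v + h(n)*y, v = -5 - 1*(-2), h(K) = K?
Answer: 1/11 ≈ 0.090909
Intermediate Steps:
v = -3 (v = -5 + 2 = -3)
J(y, n) = -3 + n*y
1/P(J(-16, 9), -2) = 1/11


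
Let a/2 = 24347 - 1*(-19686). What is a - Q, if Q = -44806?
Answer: 132872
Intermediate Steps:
a = 88066 (a = 2*(24347 - 1*(-19686)) = 2*(24347 + 19686) = 2*44033 = 88066)
a - Q = 88066 - 1*(-44806) = 88066 + 44806 = 132872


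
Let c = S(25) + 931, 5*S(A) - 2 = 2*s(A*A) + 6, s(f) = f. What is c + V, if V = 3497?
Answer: 23398/5 ≈ 4679.6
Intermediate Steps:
S(A) = 8/5 + 2*A**2/5 (S(A) = 2/5 + (2*(A*A) + 6)/5 = 2/5 + (2*A**2 + 6)/5 = 2/5 + (6 + 2*A**2)/5 = 2/5 + (6/5 + 2*A**2/5) = 8/5 + 2*A**2/5)
c = 5913/5 (c = (8/5 + (2/5)*25**2) + 931 = (8/5 + (2/5)*625) + 931 = (8/5 + 250) + 931 = 1258/5 + 931 = 5913/5 ≈ 1182.6)
c + V = 5913/5 + 3497 = 23398/5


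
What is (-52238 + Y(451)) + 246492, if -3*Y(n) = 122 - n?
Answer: 583091/3 ≈ 1.9436e+5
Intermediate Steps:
Y(n) = -122/3 + n/3 (Y(n) = -(122 - n)/3 = -122/3 + n/3)
(-52238 + Y(451)) + 246492 = (-52238 + (-122/3 + (1/3)*451)) + 246492 = (-52238 + (-122/3 + 451/3)) + 246492 = (-52238 + 329/3) + 246492 = -156385/3 + 246492 = 583091/3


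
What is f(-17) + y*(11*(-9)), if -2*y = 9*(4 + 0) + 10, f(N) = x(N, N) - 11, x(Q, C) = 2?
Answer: 2268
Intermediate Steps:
f(N) = -9 (f(N) = 2 - 11 = -9)
y = -23 (y = -(9*(4 + 0) + 10)/2 = -(9*4 + 10)/2 = -(36 + 10)/2 = -1/2*46 = -23)
f(-17) + y*(11*(-9)) = -9 - 253*(-9) = -9 - 23*(-99) = -9 + 2277 = 2268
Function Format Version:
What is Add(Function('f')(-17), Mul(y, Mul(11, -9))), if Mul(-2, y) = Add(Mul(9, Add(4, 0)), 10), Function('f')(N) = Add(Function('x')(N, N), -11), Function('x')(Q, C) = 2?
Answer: 2268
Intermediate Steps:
Function('f')(N) = -9 (Function('f')(N) = Add(2, -11) = -9)
y = -23 (y = Mul(Rational(-1, 2), Add(Mul(9, Add(4, 0)), 10)) = Mul(Rational(-1, 2), Add(Mul(9, 4), 10)) = Mul(Rational(-1, 2), Add(36, 10)) = Mul(Rational(-1, 2), 46) = -23)
Add(Function('f')(-17), Mul(y, Mul(11, -9))) = Add(-9, Mul(-23, Mul(11, -9))) = Add(-9, Mul(-23, -99)) = Add(-9, 2277) = 2268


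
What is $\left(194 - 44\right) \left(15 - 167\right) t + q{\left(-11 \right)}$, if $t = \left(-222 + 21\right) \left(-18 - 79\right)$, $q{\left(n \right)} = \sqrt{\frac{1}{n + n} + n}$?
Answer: $-444531600 + \frac{9 i \sqrt{66}}{22} \approx -4.4453 \cdot 10^{8} + 3.3235 i$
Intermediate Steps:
$q{\left(n \right)} = \sqrt{n + \frac{1}{2 n}}$ ($q{\left(n \right)} = \sqrt{\frac{1}{2 n} + n} = \sqrt{n + \frac{1}{2 n}}$)
$t = 19497$ ($t = \left(-201\right) \left(-97\right) = 19497$)
$\left(194 - 44\right) \left(15 - 167\right) t + q{\left(-11 \right)} = \left(194 - 44\right) \left(15 - 167\right) 19497 + \frac{\sqrt{\frac{2}{-11} + 4 \left(-11\right)}}{2} = 150 \left(-152\right) 19497 + \frac{\sqrt{2 \left(- \frac{1}{11}\right) - 44}}{2} = \left(-22800\right) 19497 + \frac{\sqrt{- \frac{2}{11} - 44}}{2} = -444531600 + \frac{\sqrt{- \frac{486}{11}}}{2} = -444531600 + \frac{\frac{9}{11} i \sqrt{66}}{2} = -444531600 + \frac{9 i \sqrt{66}}{22}$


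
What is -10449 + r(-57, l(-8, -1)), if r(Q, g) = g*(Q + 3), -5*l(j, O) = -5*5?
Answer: -10719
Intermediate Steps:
l(j, O) = 5 (l(j, O) = -(-1)*5 = -⅕*(-25) = 5)
r(Q, g) = g*(3 + Q)
-10449 + r(-57, l(-8, -1)) = -10449 + 5*(3 - 57) = -10449 + 5*(-54) = -10449 - 270 = -10719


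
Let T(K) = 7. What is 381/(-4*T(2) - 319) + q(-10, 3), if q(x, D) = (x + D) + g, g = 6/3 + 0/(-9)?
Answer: -2116/347 ≈ -6.0980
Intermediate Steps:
g = 2 (g = 6*(⅓) + 0*(-⅑) = 2 + 0 = 2)
q(x, D) = 2 + D + x (q(x, D) = (x + D) + 2 = (D + x) + 2 = 2 + D + x)
381/(-4*T(2) - 319) + q(-10, 3) = 381/(-4*7 - 319) + (2 + 3 - 10) = 381/(-28 - 319) - 5 = 381/(-347) - 5 = -1/347*381 - 5 = -381/347 - 5 = -2116/347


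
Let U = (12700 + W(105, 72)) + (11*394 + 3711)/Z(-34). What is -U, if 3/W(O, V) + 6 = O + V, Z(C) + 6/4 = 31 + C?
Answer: -1865993/171 ≈ -10912.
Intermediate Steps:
Z(C) = 59/2 + C (Z(C) = -3/2 + (31 + C) = 59/2 + C)
W(O, V) = 3/(-6 + O + V) (W(O, V) = 3/(-6 + (O + V)) = 3/(-6 + O + V))
U = 1865993/171 (U = (12700 + 3/(-6 + 105 + 72)) + (11*394 + 3711)/(59/2 - 34) = (12700 + 3/171) + (4334 + 3711)/(-9/2) = (12700 + 3*(1/171)) + 8045*(-2/9) = (12700 + 1/57) - 16090/9 = 723901/57 - 16090/9 = 1865993/171 ≈ 10912.)
-U = -1*1865993/171 = -1865993/171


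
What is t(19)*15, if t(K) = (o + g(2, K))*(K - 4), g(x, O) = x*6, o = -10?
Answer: 450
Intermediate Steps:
g(x, O) = 6*x
t(K) = -8 + 2*K (t(K) = (-10 + 6*2)*(K - 4) = (-10 + 12)*(-4 + K) = 2*(-4 + K) = -8 + 2*K)
t(19)*15 = (-8 + 2*19)*15 = (-8 + 38)*15 = 30*15 = 450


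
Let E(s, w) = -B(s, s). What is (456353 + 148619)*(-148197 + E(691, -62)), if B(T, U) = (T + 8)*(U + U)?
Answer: -674068876980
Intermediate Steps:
B(T, U) = 2*U*(8 + T) (B(T, U) = (8 + T)*(2*U) = 2*U*(8 + T))
E(s, w) = -2*s*(8 + s)
(456353 + 148619)*(-148197 + E(691, -62)) = (456353 + 148619)*(-148197 - 2*691*(8 + 691)) = 604972*(-148197 - 2*691*699) = 604972*(-148197 - 966018) = 604972*(-1114215) = -674068876980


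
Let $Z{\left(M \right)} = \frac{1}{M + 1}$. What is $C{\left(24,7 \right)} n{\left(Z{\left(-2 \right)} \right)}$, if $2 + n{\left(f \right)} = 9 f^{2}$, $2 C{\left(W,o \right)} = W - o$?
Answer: $\frac{119}{2} \approx 59.5$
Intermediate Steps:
$Z{\left(M \right)} = \frac{1}{1 + M}$
$C{\left(W,o \right)} = \frac{W}{2} - \frac{o}{2}$ ($C{\left(W,o \right)} = \frac{W - o}{2} = \frac{W}{2} - \frac{o}{2}$)
$n{\left(f \right)} = -2 + 9 f^{2}$
$C{\left(24,7 \right)} n{\left(Z{\left(-2 \right)} \right)} = \left(\frac{1}{2} \cdot 24 - \frac{7}{2}\right) \left(-2 + 9 \left(\frac{1}{1 - 2}\right)^{2}\right) = \left(12 - \frac{7}{2}\right) \left(-2 + 9 \left(\frac{1}{-1}\right)^{2}\right) = \frac{17 \left(-2 + 9 \left(-1\right)^{2}\right)}{2} = \frac{17 \left(-2 + 9 \cdot 1\right)}{2} = \frac{17 \left(-2 + 9\right)}{2} = \frac{17}{2} \cdot 7 = \frac{119}{2}$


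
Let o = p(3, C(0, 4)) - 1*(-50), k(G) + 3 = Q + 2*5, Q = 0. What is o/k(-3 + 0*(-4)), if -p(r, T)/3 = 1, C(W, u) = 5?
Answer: 47/7 ≈ 6.7143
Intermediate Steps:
p(r, T) = -3 (p(r, T) = -3*1 = -3)
k(G) = 7 (k(G) = -3 + (0 + 2*5) = -3 + (0 + 10) = -3 + 10 = 7)
o = 47 (o = -3 - 1*(-50) = -3 + 50 = 47)
o/k(-3 + 0*(-4)) = 47/7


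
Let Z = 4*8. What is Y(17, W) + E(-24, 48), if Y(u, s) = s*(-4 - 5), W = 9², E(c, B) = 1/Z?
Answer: -23327/32 ≈ -728.97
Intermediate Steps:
Z = 32
E(c, B) = 1/32
W = 81
Y(u, s) = -9*s (Y(u, s) = s*(-9) = -9*s)
Y(17, W) + E(-24, 48) = -9*81 + 1/32 = -729 + 1/32 = -23327/32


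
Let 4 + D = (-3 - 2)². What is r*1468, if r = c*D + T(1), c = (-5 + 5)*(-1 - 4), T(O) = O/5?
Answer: 1468/5 ≈ 293.60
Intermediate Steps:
T(O) = O/5 (T(O) = O*(⅕) = O/5)
c = 0 (c = 0*(-5) = 0)
D = 21 (D = -4 + (-3 - 2)² = -4 + (-5)² = -4 + 25 = 21)
r = ⅕ (r = 0*21 + (⅕)*1 = 0 + ⅕ = ⅕ ≈ 0.20000)
r*1468 = (⅕)*1468 = 1468/5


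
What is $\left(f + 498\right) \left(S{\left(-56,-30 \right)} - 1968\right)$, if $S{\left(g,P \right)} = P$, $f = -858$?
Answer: $719280$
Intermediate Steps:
$\left(f + 498\right) \left(S{\left(-56,-30 \right)} - 1968\right) = \left(-858 + 498\right) \left(-30 - 1968\right) = \left(-360\right) \left(-1998\right) = 719280$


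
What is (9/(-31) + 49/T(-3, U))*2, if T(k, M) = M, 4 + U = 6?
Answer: 1501/31 ≈ 48.419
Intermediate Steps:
U = 2 (U = -4 + 6 = 2)
(9/(-31) + 49/T(-3, U))*2 = (9/(-31) + 49/2)*2 = (9*(-1/31) + 49*(½))*2 = (-9/31 + 49/2)*2 = (1501/62)*2 = 1501/31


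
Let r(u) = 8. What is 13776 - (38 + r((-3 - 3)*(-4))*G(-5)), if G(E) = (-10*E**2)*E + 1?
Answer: 3730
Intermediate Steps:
G(E) = 1 - 10*E**3 (G(E) = -10*E**3 + 1 = 1 - 10*E**3)
13776 - (38 + r((-3 - 3)*(-4))*G(-5)) = 13776 - (38 + 8*(1 - 10*(-5)**3)) = 13776 - (38 + 8*(1 - 10*(-125))) = 13776 - (38 + 8*(1 + 1250)) = 13776 - (38 + 8*1251) = 13776 - (38 + 10008) = 13776 - 1*10046 = 13776 - 10046 = 3730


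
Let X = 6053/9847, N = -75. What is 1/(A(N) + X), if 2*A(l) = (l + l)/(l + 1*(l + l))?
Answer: 29541/28006 ≈ 1.0548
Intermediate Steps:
X = 6053/9847 (X = 6053*(1/9847) = 6053/9847 ≈ 0.61471)
A(l) = ⅓ (A(l) = ((l + l)/(l + 1*(l + l)))/2 = ((2*l)/(l + 1*(2*l)))/2 = ((2*l)/(l + 2*l))/2 = ((2*l)/((3*l)))/2 = ((2*l)*(1/(3*l)))/2 = (½)*(⅔) = ⅓)
1/(A(N) + X) = 1/(⅓ + 6053/9847) = 1/(28006/29541) = 29541/28006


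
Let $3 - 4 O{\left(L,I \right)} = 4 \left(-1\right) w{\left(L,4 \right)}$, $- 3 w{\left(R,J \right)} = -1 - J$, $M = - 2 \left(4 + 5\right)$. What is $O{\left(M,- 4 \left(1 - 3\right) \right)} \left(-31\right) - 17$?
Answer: $- \frac{1103}{12} \approx -91.917$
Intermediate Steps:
$M = -18$ ($M = \left(-2\right) 9 = -18$)
$w{\left(R,J \right)} = \frac{1}{3} + \frac{J}{3}$ ($w{\left(R,J \right)} = - \frac{-1 - J}{3} = \frac{1}{3} + \frac{J}{3}$)
$O{\left(L,I \right)} = \frac{29}{12}$ ($O{\left(L,I \right)} = \frac{3}{4} - \frac{4 \left(-1\right) \left(\frac{1}{3} + \frac{1}{3} \cdot 4\right)}{4} = \frac{3}{4} - \frac{\left(-4\right) \left(\frac{1}{3} + \frac{4}{3}\right)}{4} = \frac{3}{4} - \frac{\left(-4\right) \frac{5}{3}}{4} = \frac{3}{4} - - \frac{5}{3} = \frac{3}{4} + \frac{5}{3} = \frac{29}{12}$)
$O{\left(M,- 4 \left(1 - 3\right) \right)} \left(-31\right) - 17 = \frac{29}{12} \left(-31\right) - 17 = - \frac{899}{12} - 17 = - \frac{1103}{12}$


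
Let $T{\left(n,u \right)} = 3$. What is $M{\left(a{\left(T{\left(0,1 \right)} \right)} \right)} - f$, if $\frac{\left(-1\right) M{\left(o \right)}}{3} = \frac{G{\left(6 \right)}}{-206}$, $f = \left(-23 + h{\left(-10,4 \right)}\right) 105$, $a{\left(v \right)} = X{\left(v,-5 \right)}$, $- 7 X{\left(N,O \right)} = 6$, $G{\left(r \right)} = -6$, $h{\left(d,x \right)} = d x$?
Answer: $\frac{681336}{103} \approx 6614.9$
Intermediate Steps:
$X{\left(N,O \right)} = - \frac{6}{7}$ ($X{\left(N,O \right)} = \left(- \frac{1}{7}\right) 6 = - \frac{6}{7}$)
$a{\left(v \right)} = - \frac{6}{7}$
$f = -6615$ ($f = \left(-23 - 40\right) 105 = \left(-63\right) 105 = -6615$)
$M{\left(o \right)} = - \frac{9}{103}$ ($M{\left(o \right)} = - 3 \left(- \frac{6}{-206}\right) = - 3 \left(\left(-6\right) \left(- \frac{1}{206}\right)\right) = \left(-3\right) \frac{3}{103} = - \frac{9}{103}$)
$M{\left(a{\left(T{\left(0,1 \right)} \right)} \right)} - f = - \frac{9}{103} - -6615 = - \frac{9}{103} + 6615 = \frac{681336}{103}$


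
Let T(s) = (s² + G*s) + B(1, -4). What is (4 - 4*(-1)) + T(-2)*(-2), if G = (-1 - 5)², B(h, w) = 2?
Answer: 140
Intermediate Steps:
G = 36 (G = (-6)² = 36)
T(s) = 2 + s² + 36*s (T(s) = (s² + 36*s) + 2 = 2 + s² + 36*s)
(4 - 4*(-1)) + T(-2)*(-2) = (4 - 4*(-1)) + (2 + (-2)² + 36*(-2))*(-2) = (4 + 4) + (2 + 4 - 72)*(-2) = 8 - 66*(-2) = 8 + 132 = 140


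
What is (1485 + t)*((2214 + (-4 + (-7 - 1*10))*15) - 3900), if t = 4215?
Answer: -11405700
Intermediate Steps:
(1485 + t)*((2214 + (-4 + (-7 - 1*10))*15) - 3900) = (1485 + 4215)*((2214 + (-4 + (-7 - 1*10))*15) - 3900) = 5700*((2214 + (-4 + (-7 - 10))*15) - 3900) = 5700*((2214 + (-4 - 17)*15) - 3900) = 5700*((2214 - 21*15) - 3900) = 5700*((2214 - 315) - 3900) = 5700*(1899 - 3900) = 5700*(-2001) = -11405700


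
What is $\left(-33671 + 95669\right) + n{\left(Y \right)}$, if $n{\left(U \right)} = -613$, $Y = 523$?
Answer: $61385$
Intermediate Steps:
$\left(-33671 + 95669\right) + n{\left(Y \right)} = \left(-33671 + 95669\right) - 613 = 61998 - 613 = 61385$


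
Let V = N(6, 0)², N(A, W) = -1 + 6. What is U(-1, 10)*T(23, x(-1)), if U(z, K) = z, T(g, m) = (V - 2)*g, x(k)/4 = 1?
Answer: -529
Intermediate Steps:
x(k) = 4 (x(k) = 4*1 = 4)
N(A, W) = 5
V = 25 (V = 5² = 25)
T(g, m) = 23*g (T(g, m) = (25 - 2)*g = 23*g)
U(-1, 10)*T(23, x(-1)) = -23*23 = -1*529 = -529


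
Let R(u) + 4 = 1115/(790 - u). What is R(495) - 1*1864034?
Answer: -109978019/59 ≈ -1.8640e+6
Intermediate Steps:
R(u) = -4 + 1115/(790 - u)
R(495) - 1*1864034 = (2045 - 4*495)/(-790 + 495) - 1*1864034 = (2045 - 1980)/(-295) - 1864034 = -1/295*65 - 1864034 = -13/59 - 1864034 = -109978019/59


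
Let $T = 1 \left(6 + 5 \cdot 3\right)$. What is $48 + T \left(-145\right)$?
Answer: $-2997$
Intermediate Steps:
$T = 21$ ($T = 1 \left(6 + 15\right) = 1 \cdot 21 = 21$)
$48 + T \left(-145\right) = 48 + 21 \left(-145\right) = 48 - 3045 = -2997$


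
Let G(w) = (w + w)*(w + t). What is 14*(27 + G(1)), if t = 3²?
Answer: 658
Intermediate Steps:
t = 9
G(w) = 2*w*(9 + w) (G(w) = (w + w)*(w + 9) = (2*w)*(9 + w) = 2*w*(9 + w))
14*(27 + G(1)) = 14*(27 + 2*1*(9 + 1)) = 14*(27 + 2*1*10) = 14*(27 + 20) = 14*47 = 658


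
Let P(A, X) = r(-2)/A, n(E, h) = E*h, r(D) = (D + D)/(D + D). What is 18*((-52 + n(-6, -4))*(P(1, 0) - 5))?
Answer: 2016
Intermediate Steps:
r(D) = 1 (r(D) = (2*D)/((2*D)) = (2*D)*(1/(2*D)) = 1)
P(A, X) = 1/A
18*((-52 + n(-6, -4))*(P(1, 0) - 5)) = 18*((-52 - 6*(-4))*(1/1 - 5)) = 18*((-52 + 24)*(1 - 5)) = 18*(-28*(-4)) = 18*112 = 2016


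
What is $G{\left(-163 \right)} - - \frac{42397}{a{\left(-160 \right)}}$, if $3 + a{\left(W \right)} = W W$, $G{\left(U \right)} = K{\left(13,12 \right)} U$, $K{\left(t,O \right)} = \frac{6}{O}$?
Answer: $- \frac{4087517}{51194} \approx -79.844$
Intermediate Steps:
$G{\left(U \right)} = \frac{U}{2}$ ($G{\left(U \right)} = \frac{6}{12} U = 6 \cdot \frac{1}{12} U = \frac{U}{2}$)
$a{\left(W \right)} = -3 + W^{2}$ ($a{\left(W \right)} = -3 + W W = -3 + W^{2}$)
$G{\left(-163 \right)} - - \frac{42397}{a{\left(-160 \right)}} = \frac{1}{2} \left(-163\right) - - \frac{42397}{-3 + \left(-160\right)^{2}} = - \frac{163}{2} - - \frac{42397}{-3 + 25600} = - \frac{163}{2} - - \frac{42397}{25597} = - \frac{163}{2} + \frac{42397}{25597} = - \frac{4087517}{51194}$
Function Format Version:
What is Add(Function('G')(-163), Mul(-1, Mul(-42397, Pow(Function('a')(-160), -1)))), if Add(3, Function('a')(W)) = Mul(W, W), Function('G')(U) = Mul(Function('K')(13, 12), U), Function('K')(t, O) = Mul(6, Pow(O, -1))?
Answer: Rational(-4087517, 51194) ≈ -79.844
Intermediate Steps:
Function('G')(U) = Mul(Rational(1, 2), U) (Function('G')(U) = Mul(Mul(6, Pow(12, -1)), U) = Mul(Mul(6, Rational(1, 12)), U) = Mul(Rational(1, 2), U))
Function('a')(W) = Add(-3, Pow(W, 2)) (Function('a')(W) = Add(-3, Mul(W, W)) = Add(-3, Pow(W, 2)))
Add(Function('G')(-163), Mul(-1, Mul(-42397, Pow(Function('a')(-160), -1)))) = Add(Mul(Rational(1, 2), -163), Mul(-1, Mul(-42397, Pow(Add(-3, Pow(-160, 2)), -1)))) = Add(Rational(-163, 2), Mul(-1, Mul(-42397, Pow(Add(-3, 25600), -1)))) = Add(Rational(-163, 2), Mul(-1, Mul(-42397, Pow(25597, -1)))) = Add(Rational(-163, 2), Mul(-1, Mul(-42397, Rational(1, 25597)))) = Add(Rational(-163, 2), Mul(-1, Rational(-42397, 25597))) = Add(Rational(-163, 2), Rational(42397, 25597)) = Rational(-4087517, 51194)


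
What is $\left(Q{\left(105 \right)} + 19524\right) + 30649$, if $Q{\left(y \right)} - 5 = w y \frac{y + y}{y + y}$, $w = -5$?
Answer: $49653$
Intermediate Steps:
$Q{\left(y \right)} = 5 - 5 y$ ($Q{\left(y \right)} = 5 + - 5 y \frac{y + y}{y + y} = 5 + - 5 y \frac{2 y}{2 y} = 5 + - 5 y 2 y \frac{1}{2 y} = 5 + - 5 y 1 = 5 - 5 y$)
$\left(Q{\left(105 \right)} + 19524\right) + 30649 = \left(\left(5 - 525\right) + 19524\right) + 30649 = \left(-520 + 19524\right) + 30649 = 19004 + 30649 = 49653$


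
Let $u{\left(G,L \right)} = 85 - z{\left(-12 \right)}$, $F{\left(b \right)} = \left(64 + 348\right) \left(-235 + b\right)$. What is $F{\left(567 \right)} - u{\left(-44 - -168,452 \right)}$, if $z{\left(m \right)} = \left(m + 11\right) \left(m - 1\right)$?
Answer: $136712$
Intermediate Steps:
$F{\left(b \right)} = -96820 + 412 b$ ($F{\left(b \right)} = 412 \left(-235 + b\right) = -96820 + 412 b$)
$z{\left(m \right)} = \left(-1 + m\right) \left(11 + m\right)$ ($z{\left(m \right)} = \left(11 + m\right) \left(-1 + m\right) = \left(-1 + m\right) \left(11 + m\right)$)
$u{\left(G,L \right)} = 72$ ($u{\left(G,L \right)} = 85 - \left(-11 + \left(-12\right)^{2} + 10 \left(-12\right)\right) = 85 - \left(-11 + 144 - 120\right) = 85 - 13 = 72$)
$F{\left(567 \right)} - u{\left(-44 - -168,452 \right)} = \left(-96820 + 412 \cdot 567\right) - 72 = \left(-96820 + 233604\right) - 72 = 136784 - 72 = 136712$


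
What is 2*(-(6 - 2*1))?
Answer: -8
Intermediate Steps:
2*(-(6 - 2*1)) = 2*(-(6 - 2)) = 2*(-1*4) = 2*(-4) = -8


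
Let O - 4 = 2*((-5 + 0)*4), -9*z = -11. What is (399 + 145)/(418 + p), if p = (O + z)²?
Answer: 44064/131827 ≈ 0.33426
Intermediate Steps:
z = 11/9 (z = -⅑*(-11) = 11/9 ≈ 1.2222)
O = -36 (O = 4 + 2*((-5 + 0)*4) = 4 + 2*(-5*4) = 4 + 2*(-20) = 4 - 40 = -36)
p = 97969/81 (p = (-36 + 11/9)² = (-313/9)² = 97969/81 ≈ 1209.5)
(399 + 145)/(418 + p) = (399 + 145)/(418 + 97969/81) = 544/(131827/81) = 544*(81/131827) = 44064/131827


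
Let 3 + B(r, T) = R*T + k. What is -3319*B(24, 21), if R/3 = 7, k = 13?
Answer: -1496869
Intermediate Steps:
R = 21 (R = 3*7 = 21)
B(r, T) = 10 + 21*T (B(r, T) = -3 + (21*T + 13) = -3 + (13 + 21*T) = 10 + 21*T)
-3319*B(24, 21) = -3319*(10 + 21*21) = -3319*(10 + 441) = -3319*451 = -1496869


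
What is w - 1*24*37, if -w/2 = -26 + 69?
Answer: -974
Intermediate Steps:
w = -86 (w = -2*(-26 + 69) = -2*43 = -86)
w - 1*24*37 = -86 - 1*24*37 = -86 - 24*37 = -86 - 888 = -974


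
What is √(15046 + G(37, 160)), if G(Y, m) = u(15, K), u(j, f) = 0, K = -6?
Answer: √15046 ≈ 122.66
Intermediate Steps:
G(Y, m) = 0
√(15046 + G(37, 160)) = √(15046 + 0) = √15046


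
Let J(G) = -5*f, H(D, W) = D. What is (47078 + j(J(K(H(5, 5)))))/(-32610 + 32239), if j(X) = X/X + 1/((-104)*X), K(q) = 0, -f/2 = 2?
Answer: -97924319/771680 ≈ -126.90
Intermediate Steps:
f = -4 (f = -2*2 = -4)
J(G) = 20 (J(G) = -5*(-4) = 20)
j(X) = 1 - 1/(104*X)
(47078 + j(J(K(H(5, 5)))))/(-32610 + 32239) = (47078 + (-1/104 + 20)/20)/(-32610 + 32239) = (47078 + (1/20)*(2079/104))/(-371) = (47078 + 2079/2080)*(-1/371) = (97924319/2080)*(-1/371) = -97924319/771680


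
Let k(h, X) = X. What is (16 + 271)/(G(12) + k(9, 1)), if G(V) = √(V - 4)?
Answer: -41 + 82*√2 ≈ 74.966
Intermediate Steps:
G(V) = √(-4 + V)
(16 + 271)/(G(12) + k(9, 1)) = (16 + 271)/(√(-4 + 12) + 1) = 287/(√8 + 1) = 287/(2*√2 + 1) = 287/(1 + 2*√2)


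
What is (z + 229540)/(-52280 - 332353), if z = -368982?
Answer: 139442/384633 ≈ 0.36253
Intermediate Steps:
(z + 229540)/(-52280 - 332353) = (-368982 + 229540)/(-52280 - 332353) = -139442/(-384633) = -139442*(-1/384633) = 139442/384633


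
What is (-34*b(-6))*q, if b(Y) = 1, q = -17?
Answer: 578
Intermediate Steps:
(-34*b(-6))*q = -34*1*(-17) = -34*(-17) = 578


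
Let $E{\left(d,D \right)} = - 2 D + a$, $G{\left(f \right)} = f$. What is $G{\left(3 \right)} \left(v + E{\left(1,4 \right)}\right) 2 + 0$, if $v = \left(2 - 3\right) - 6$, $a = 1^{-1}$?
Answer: $-84$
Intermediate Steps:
$a = 1$
$E{\left(d,D \right)} = 1 - 2 D$ ($E{\left(d,D \right)} = - 2 D + 1 = 1 - 2 D$)
$v = -7$ ($v = -1 - 6 = -7$)
$G{\left(3 \right)} \left(v + E{\left(1,4 \right)}\right) 2 + 0 = 3 \left(-7 + \left(1 - 8\right)\right) 2 + 0 = 3 \left(-7 - 7\right) 2 + 0 = 3 \left(\left(-14\right) 2\right) + 0 = 3 \left(-28\right) + 0 = -84 + 0 = -84$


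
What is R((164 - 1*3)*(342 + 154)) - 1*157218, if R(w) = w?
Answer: -77362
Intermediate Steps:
R((164 - 1*3)*(342 + 154)) - 1*157218 = (164 - 1*3)*(342 + 154) - 1*157218 = (164 - 3)*496 - 157218 = 161*496 - 157218 = 79856 - 157218 = -77362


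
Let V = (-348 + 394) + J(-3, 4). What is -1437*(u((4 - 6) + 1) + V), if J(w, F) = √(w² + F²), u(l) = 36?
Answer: -125019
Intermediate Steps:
J(w, F) = √(F² + w²)
V = 51 (V = (-348 + 394) + √(4² + (-3)²) = 46 + √(16 + 9) = 46 + √25 = 46 + 5 = 51)
-1437*(u((4 - 6) + 1) + V) = -1437*(36 + 51) = -1437*87 = -125019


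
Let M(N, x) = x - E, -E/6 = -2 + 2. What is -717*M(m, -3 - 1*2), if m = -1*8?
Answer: 3585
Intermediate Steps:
E = 0 (E = -6*(-2 + 2) = -6*0 = 0)
m = -8
M(N, x) = x (M(N, x) = x - 1*0 = x + 0 = x)
-717*M(m, -3 - 1*2) = -717*(-3 - 1*2) = -717*(-3 - 2) = -717*(-5) = 3585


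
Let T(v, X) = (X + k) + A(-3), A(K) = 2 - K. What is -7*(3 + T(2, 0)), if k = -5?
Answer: -21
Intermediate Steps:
T(v, X) = X (T(v, X) = (X - 5) + (2 - 1*(-3)) = (-5 + X) + (2 + 3) = (-5 + X) + 5 = X)
-7*(3 + T(2, 0)) = -7*(3 + 0) = -7*3 = -21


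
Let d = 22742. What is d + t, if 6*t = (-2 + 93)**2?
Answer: 144733/6 ≈ 24122.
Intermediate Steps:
t = 8281/6 (t = (-2 + 93)**2/6 = (1/6)*91**2 = (1/6)*8281 = 8281/6 ≈ 1380.2)
d + t = 22742 + 8281/6 = 144733/6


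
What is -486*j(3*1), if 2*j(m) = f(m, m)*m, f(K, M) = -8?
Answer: 5832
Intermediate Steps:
j(m) = -4*m (j(m) = (-8*m)/2 = -4*m)
-486*j(3*1) = -(-1944)*3*1 = -(-1944)*3 = -486*(-12) = 5832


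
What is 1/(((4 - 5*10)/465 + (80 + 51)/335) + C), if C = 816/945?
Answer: 130851/151213 ≈ 0.86534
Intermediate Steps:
C = 272/315 (C = 816*(1/945) = 272/315 ≈ 0.86349)
1/(((4 - 5*10)/465 + (80 + 51)/335) + C) = 1/(((4 - 5*10)/465 + (80 + 51)/335) + 272/315) = 1/(((4 - 50)*(1/465) + 131*(1/335)) + 272/315) = 1/((-46*1/465 + 131/335) + 272/315) = 1/((-46/465 + 131/335) + 272/315) = 1/(9101/31155 + 272/315) = 1/(151213/130851) = 130851/151213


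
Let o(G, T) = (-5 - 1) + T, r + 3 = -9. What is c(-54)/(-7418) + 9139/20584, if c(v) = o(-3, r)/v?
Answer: 101679361/229038168 ≈ 0.44394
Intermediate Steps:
r = -12 (r = -3 - 9 = -12)
o(G, T) = -6 + T
c(v) = -18/v (c(v) = (-6 - 12)/v = -18/v)
c(-54)/(-7418) + 9139/20584 = -18/(-54)/(-7418) + 9139/20584 = -18*(-1/54)*(-1/7418) + 9139*(1/20584) = (1/3)*(-1/7418) + 9139/20584 = -1/22254 + 9139/20584 = 101679361/229038168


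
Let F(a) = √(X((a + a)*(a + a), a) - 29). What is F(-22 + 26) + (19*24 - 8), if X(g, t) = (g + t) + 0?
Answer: 448 + √39 ≈ 454.25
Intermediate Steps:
X(g, t) = g + t
F(a) = √(-29 + a + 4*a²) (F(a) = √(((a + a)*(a + a) + a) - 29) = √(((2*a)*(2*a) + a) - 29) = √((4*a² + a) - 29) = √((a + 4*a²) - 29) = √(-29 + a + 4*a²))
F(-22 + 26) + (19*24 - 8) = √(-29 + (-22 + 26) + 4*(-22 + 26)²) + (19*24 - 8) = √(-29 + 4 + 4*4²) + (456 - 8) = √(-29 + 4 + 4*16) + 448 = √(-29 + 4 + 64) + 448 = √39 + 448 = 448 + √39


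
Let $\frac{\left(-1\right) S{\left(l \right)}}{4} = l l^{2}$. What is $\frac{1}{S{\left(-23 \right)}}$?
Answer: $\frac{1}{48668} \approx 2.0547 \cdot 10^{-5}$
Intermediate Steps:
$S{\left(l \right)} = - 4 l^{3}$ ($S{\left(l \right)} = - 4 l l^{2} = - 4 l^{3}$)
$\frac{1}{S{\left(-23 \right)}} = \frac{1}{\left(-4\right) \left(-23\right)^{3}} = \frac{1}{\left(-4\right) \left(-12167\right)} = \frac{1}{48668}$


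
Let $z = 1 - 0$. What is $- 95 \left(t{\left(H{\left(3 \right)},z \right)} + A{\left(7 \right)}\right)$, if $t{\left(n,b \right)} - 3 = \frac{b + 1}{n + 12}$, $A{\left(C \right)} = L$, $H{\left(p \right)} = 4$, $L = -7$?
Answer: $\frac{2945}{8} \approx 368.13$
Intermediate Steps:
$A{\left(C \right)} = -7$
$z = 1$ ($z = 1 + 0 = 1$)
$t{\left(n,b \right)} = 3 + \frac{1 + b}{12 + n}$ ($t{\left(n,b \right)} = 3 + \frac{b + 1}{n + 12} = 3 + \frac{1 + b}{12 + n}$)
$- 95 \left(t{\left(H{\left(3 \right)},z \right)} + A{\left(7 \right)}\right) = - 95 \left(\frac{37 + 1 + 3 \cdot 4}{12 + 4} - 7\right) = - 95 \left(\frac{37 + 1 + 12}{16} - 7\right) = - 95 \left(\frac{1}{16} \cdot 50 - 7\right) = - 95 \left(\frac{25}{8} - 7\right) = \left(-95\right) \left(- \frac{31}{8}\right) = \frac{2945}{8}$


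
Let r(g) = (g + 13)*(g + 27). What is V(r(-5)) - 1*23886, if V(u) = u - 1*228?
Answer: -23938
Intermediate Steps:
r(g) = (13 + g)*(27 + g)
V(u) = -228 + u (V(u) = u - 228 = -228 + u)
V(r(-5)) - 1*23886 = (-228 + (351 + (-5)² + 40*(-5))) - 1*23886 = (-228 + (351 + 25 - 200)) - 23886 = (-228 + 176) - 23886 = -52 - 23886 = -23938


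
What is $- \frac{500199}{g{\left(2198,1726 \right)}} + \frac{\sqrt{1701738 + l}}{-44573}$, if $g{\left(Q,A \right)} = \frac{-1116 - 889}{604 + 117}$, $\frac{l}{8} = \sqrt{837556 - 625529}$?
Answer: $\frac{360643479}{2005} - \frac{\sqrt{1701738 + 8 \sqrt{212027}}}{44573} \approx 1.7987 \cdot 10^{5}$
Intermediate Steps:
$l = 8 \sqrt{212027}$ ($l = 8 \sqrt{837556 - 625529} = 8 \sqrt{212027} \approx 3683.7$)
$g{\left(Q,A \right)} = - \frac{2005}{721}$ ($g{\left(Q,A \right)} = \frac{-1116 - 889}{721} = \left(-2005\right) \frac{1}{721} = - \frac{2005}{721}$)
$- \frac{500199}{g{\left(2198,1726 \right)}} + \frac{\sqrt{1701738 + l}}{-44573} = - \frac{500199}{- \frac{2005}{721}} + \frac{\sqrt{1701738 + 8 \sqrt{212027}}}{-44573} = \left(-500199\right) \left(- \frac{721}{2005}\right) + \sqrt{1701738 + 8 \sqrt{212027}} \left(- \frac{1}{44573}\right) = \frac{360643479}{2005} - \frac{\sqrt{1701738 + 8 \sqrt{212027}}}{44573}$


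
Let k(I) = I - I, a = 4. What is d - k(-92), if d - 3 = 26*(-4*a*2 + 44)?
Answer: 315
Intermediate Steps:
k(I) = 0
d = 315 (d = 3 + 26*(-4*4*2 + 44) = 3 + 26*(-16*2 + 44) = 3 + 26*(-32 + 44) = 3 + 26*12 = 3 + 312 = 315)
d - k(-92) = 315 - 1*0 = 315 + 0 = 315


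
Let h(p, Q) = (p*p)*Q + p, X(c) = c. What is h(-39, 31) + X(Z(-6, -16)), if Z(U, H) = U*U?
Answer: 47148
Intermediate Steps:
Z(U, H) = U²
h(p, Q) = p + Q*p² (h(p, Q) = p²*Q + p = Q*p² + p = p + Q*p²)
h(-39, 31) + X(Z(-6, -16)) = -39*(1 + 31*(-39)) + (-6)² = -39*(1 - 1209) + 36 = -39*(-1208) + 36 = 47112 + 36 = 47148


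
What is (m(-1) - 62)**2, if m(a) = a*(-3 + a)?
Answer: 3364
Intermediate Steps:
(m(-1) - 62)**2 = (-(-3 - 1) - 62)**2 = (-1*(-4) - 62)**2 = (4 - 62)**2 = (-58)**2 = 3364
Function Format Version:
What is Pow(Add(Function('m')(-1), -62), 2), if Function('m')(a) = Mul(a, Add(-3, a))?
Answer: 3364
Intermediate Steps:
Pow(Add(Function('m')(-1), -62), 2) = Pow(Add(Mul(-1, Add(-3, -1)), -62), 2) = Pow(Add(Mul(-1, -4), -62), 2) = Pow(Add(4, -62), 2) = Pow(-58, 2) = 3364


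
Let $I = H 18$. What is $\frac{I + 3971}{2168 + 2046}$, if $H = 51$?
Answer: $\frac{4889}{4214} \approx 1.1602$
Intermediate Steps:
$I = 918$ ($I = 51 \cdot 18 = 918$)
$\frac{I + 3971}{2168 + 2046} = \frac{918 + 3971}{2168 + 2046} = \frac{4889}{4214}$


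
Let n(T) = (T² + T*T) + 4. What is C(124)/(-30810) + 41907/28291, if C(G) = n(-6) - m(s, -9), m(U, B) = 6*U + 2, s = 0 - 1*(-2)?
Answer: 644700314/435822855 ≈ 1.4793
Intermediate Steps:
s = 2 (s = 0 + 2 = 2)
n(T) = 4 + 2*T² (n(T) = (T² + T²) + 4 = 2*T² + 4 = 4 + 2*T²)
m(U, B) = 2 + 6*U
C(G) = 62 (C(G) = (4 + 2*(-6)²) - (2 + 6*2) = (4 + 2*36) - (2 + 12) = (4 + 72) - 1*14 = 76 - 14 = 62)
C(124)/(-30810) + 41907/28291 = 62/(-30810) + 41907/28291 = 62*(-1/30810) + 41907*(1/28291) = -31/15405 + 41907/28291 = 644700314/435822855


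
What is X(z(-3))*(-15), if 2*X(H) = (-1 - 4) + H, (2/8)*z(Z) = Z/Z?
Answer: 15/2 ≈ 7.5000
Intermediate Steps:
z(Z) = 4 (z(Z) = 4*(Z/Z) = 4*1 = 4)
X(H) = -5/2 + H/2 (X(H) = ((-1 - 4) + H)/2 = (-5 + H)/2 = -5/2 + H/2)
X(z(-3))*(-15) = (-5/2 + (1/2)*4)*(-15) = (-5/2 + 2)*(-15) = -1/2*(-15) = 15/2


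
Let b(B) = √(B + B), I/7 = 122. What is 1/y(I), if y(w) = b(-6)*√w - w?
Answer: -1/866 - I*√2562/369782 ≈ -0.0011547 - 0.00013688*I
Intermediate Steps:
I = 854 (I = 7*122 = 854)
b(B) = √2*√B (b(B) = √(2*B) = √2*√B)
y(w) = -w + 2*I*√3*√w (y(w) = (√2*√(-6))*√w - w = (√2*(I*√6))*√w - w = (2*I*√3)*√w - w = 2*I*√3*√w - w = -w + 2*I*√3*√w)
1/y(I) = 1/(-1*854 + 2*I*√3*√854) = 1/(-854 + 2*I*√2562)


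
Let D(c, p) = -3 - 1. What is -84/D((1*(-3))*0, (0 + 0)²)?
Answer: 21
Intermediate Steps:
D(c, p) = -4
-84/D((1*(-3))*0, (0 + 0)²) = -84/(-4) = -84*(-¼) = 21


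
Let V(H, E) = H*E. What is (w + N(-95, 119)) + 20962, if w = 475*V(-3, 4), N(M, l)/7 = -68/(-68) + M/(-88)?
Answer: 1344337/88 ≈ 15277.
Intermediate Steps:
V(H, E) = E*H
N(M, l) = 7 - 7*M/88 (N(M, l) = 7*(-68/(-68) + M/(-88)) = 7*(-68*(-1/68) + M*(-1/88)) = 7*(1 - M/88) = 7 - 7*M/88)
w = -5700 (w = 475*(4*(-3)) = 475*(-12) = -5700)
(w + N(-95, 119)) + 20962 = (-5700 + (7 - 7/88*(-95))) + 20962 = (-5700 + (7 + 665/88)) + 20962 = (-5700 + 1281/88) + 20962 = -500319/88 + 20962 = 1344337/88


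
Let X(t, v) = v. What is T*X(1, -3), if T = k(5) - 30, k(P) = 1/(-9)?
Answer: 271/3 ≈ 90.333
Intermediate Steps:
k(P) = -⅑
T = -271/9 (T = -⅑ - 30 = -271/9 ≈ -30.111)
T*X(1, -3) = -271/9*(-3) = 271/3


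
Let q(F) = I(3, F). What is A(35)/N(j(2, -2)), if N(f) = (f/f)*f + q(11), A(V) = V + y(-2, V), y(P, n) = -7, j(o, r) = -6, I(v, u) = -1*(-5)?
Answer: -28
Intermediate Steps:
I(v, u) = 5
q(F) = 5
A(V) = -7 + V (A(V) = V - 7 = -7 + V)
N(f) = 5 + f (N(f) = (f/f)*f + 5 = 1*f + 5 = f + 5 = 5 + f)
A(35)/N(j(2, -2)) = (-7 + 35)/(5 - 6) = 28/(-1) = 28*(-1) = -28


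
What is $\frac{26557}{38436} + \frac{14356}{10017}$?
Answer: $\frac{272602895}{128337804} \approx 2.1241$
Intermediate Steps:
$\frac{26557}{38436} + \frac{14356}{10017} = \frac{272602895}{128337804}$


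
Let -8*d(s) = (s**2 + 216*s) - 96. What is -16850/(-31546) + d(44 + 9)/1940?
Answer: -92605453/244796960 ≈ -0.37829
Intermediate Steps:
d(s) = 12 - 27*s - s**2/8 (d(s) = -((s**2 + 216*s) - 96)/8 = -(-96 + s**2 + 216*s)/8 = 12 - 27*s - s**2/8)
-16850/(-31546) + d(44 + 9)/1940 = -16850/(-31546) + (12 - 27*(44 + 9) - (44 + 9)**2/8)/1940 = -16850*(-1/31546) + (12 - 27*53 - 1/8*53**2)*(1/1940) = 8425/15773 + (12 - 1431 - 1/8*2809)*(1/1940) = 8425/15773 + (12 - 1431 - 2809/8)*(1/1940) = 8425/15773 - 14161/8*1/1940 = 8425/15773 - 14161/15520 = -92605453/244796960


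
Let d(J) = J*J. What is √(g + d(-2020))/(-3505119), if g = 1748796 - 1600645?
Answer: -√469839/1168373 ≈ -0.00058667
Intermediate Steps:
d(J) = J²
g = 148151
√(g + d(-2020))/(-3505119) = √(148151 + (-2020)²)/(-3505119) = √(148151 + 4080400)*(-1/3505119) = √4228551*(-1/3505119) = (3*√469839)*(-1/3505119) = -√469839/1168373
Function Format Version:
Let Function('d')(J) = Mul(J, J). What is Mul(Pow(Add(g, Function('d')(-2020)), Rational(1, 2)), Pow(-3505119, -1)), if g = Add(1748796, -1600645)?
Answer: Mul(Rational(-1, 1168373), Pow(469839, Rational(1, 2))) ≈ -0.00058667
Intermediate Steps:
Function('d')(J) = Pow(J, 2)
g = 148151
Mul(Pow(Add(g, Function('d')(-2020)), Rational(1, 2)), Pow(-3505119, -1)) = Mul(Pow(Add(148151, Pow(-2020, 2)), Rational(1, 2)), Pow(-3505119, -1)) = Mul(Pow(Add(148151, 4080400), Rational(1, 2)), Rational(-1, 3505119)) = Mul(Pow(4228551, Rational(1, 2)), Rational(-1, 3505119)) = Mul(Mul(3, Pow(469839, Rational(1, 2))), Rational(-1, 3505119)) = Mul(Rational(-1, 1168373), Pow(469839, Rational(1, 2)))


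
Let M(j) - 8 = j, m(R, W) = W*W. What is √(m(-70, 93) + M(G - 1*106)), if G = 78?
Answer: √8629 ≈ 92.892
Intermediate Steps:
m(R, W) = W²
M(j) = 8 + j
√(m(-70, 93) + M(G - 1*106)) = √(93² + (8 + (78 - 1*106))) = √(8649 + (8 + (78 - 106))) = √(8649 + (8 - 28)) = √(8649 - 20) = √8629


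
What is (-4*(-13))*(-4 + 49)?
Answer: 2340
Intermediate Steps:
(-4*(-13))*(-4 + 49) = 52*45 = 2340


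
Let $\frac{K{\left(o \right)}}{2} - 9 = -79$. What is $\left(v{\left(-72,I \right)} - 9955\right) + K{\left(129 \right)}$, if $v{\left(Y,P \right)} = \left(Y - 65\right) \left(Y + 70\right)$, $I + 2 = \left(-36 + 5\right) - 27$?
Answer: $-9821$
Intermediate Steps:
$I = -60$ ($I = -2 + \left(\left(-36 + 5\right) - 27\right) = -2 - 58 = -60$)
$v{\left(Y,P \right)} = \left(-65 + Y\right) \left(70 + Y\right)$
$K{\left(o \right)} = -140$ ($K{\left(o \right)} = 18 + 2 \left(-79\right) = 18 - 158 = -140$)
$\left(v{\left(-72,I \right)} - 9955\right) + K{\left(129 \right)} = \left(\left(-4550 + \left(-72\right)^{2} + 5 \left(-72\right)\right) - 9955\right) - 140 = \left(\left(-4550 + 5184 - 360\right) - 9955\right) - 140 = \left(274 - 9955\right) - 140 = -9681 - 140 = -9821$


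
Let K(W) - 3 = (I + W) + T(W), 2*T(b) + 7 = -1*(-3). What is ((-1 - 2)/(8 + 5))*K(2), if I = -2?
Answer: -3/13 ≈ -0.23077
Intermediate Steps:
T(b) = -2 (T(b) = -7/2 + (-1*(-3))/2 = -7/2 + (½)*3 = -7/2 + 3/2 = -2)
K(W) = -1 + W (K(W) = 3 + ((-2 + W) - 2) = 3 + (-4 + W) = -1 + W)
((-1 - 2)/(8 + 5))*K(2) = ((-1 - 2)/(8 + 5))*(-1 + 2) = -3/13*1 = -3/13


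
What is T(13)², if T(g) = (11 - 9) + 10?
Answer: 144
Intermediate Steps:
T(g) = 12 (T(g) = 2 + 10 = 12)
T(13)² = 12² = 144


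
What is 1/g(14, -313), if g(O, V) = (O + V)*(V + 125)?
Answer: 1/56212 ≈ 1.7790e-5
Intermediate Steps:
g(O, V) = (125 + V)*(O + V) (g(O, V) = (O + V)*(125 + V) = (125 + V)*(O + V))
1/g(14, -313) = 1/((-313)**2 + 125*14 + 125*(-313) + 14*(-313)) = 1/(97969 + 1750 - 39125 - 4382) = 1/56212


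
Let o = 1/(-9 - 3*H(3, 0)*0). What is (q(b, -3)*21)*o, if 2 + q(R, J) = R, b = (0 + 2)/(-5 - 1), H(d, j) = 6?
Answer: 49/9 ≈ 5.4444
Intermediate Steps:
b = -1/3 (b = 2/(-6) = 2*(-1/6) = -1/3 ≈ -0.33333)
q(R, J) = -2 + R
o = -1/9 (o = 1/(-9 - 3*6*0) = 1/(-9 - 18*0) = 1/(-9 + 0) = 1/(-9) = -1/9 ≈ -0.11111)
(q(b, -3)*21)*o = ((-2 - 1/3)*21)*(-1/9) = -7/3*21*(-1/9) = -49*(-1/9) = 49/9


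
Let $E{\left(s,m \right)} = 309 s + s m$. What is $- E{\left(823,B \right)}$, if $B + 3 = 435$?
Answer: $-609843$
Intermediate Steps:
$B = 432$ ($B = -3 + 435 = 432$)
$E{\left(s,m \right)} = 309 s + m s$
$- E{\left(823,B \right)} = - 823 \left(309 + 432\right) = - 823 \cdot 741 = \left(-1\right) 609843 = -609843$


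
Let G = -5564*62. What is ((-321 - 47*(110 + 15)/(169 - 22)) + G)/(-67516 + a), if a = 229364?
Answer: -25381679/11895828 ≈ -2.1337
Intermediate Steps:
G = -344968
((-321 - 47*(110 + 15)/(169 - 22)) + G)/(-67516 + a) = ((-321 - 47*(110 + 15)/(169 - 22)) - 344968)/(-67516 + 229364) = ((-321 - 5875/147) - 344968)/161848 = ((-321 - 5875/147) - 344968)*(1/161848) = (-53062/147 - 344968)*(1/161848) = -50763358/147*1/161848 = -25381679/11895828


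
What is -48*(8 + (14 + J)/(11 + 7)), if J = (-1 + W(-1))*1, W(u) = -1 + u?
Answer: -1240/3 ≈ -413.33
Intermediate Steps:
J = -3 (J = (-1 + (-1 - 1))*1 = (-1 - 2)*1 = -3*1 = -3)
-48*(8 + (14 + J)/(11 + 7)) = -48*(8 + (14 - 3)/(11 + 7)) = -48*(8 + 11/18) = -48*155/18 = -1240/3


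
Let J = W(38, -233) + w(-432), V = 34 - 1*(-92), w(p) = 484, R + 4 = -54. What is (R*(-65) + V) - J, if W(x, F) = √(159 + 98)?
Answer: 3412 - √257 ≈ 3396.0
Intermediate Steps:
R = -58 (R = -4 - 54 = -58)
V = 126 (V = 34 + 92 = 126)
W(x, F) = √257
J = 484 + √257 (J = √257 + 484 = 484 + √257 ≈ 500.03)
(R*(-65) + V) - J = (-58*(-65) + 126) - (484 + √257) = (3770 + 126) + (-484 - √257) = 3896 + (-484 - √257) = 3412 - √257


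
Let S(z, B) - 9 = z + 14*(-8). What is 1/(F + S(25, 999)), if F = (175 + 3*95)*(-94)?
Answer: -1/43318 ≈ -2.3085e-5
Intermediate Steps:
S(z, B) = -103 + z (S(z, B) = 9 + (z + 14*(-8)) = 9 + (z - 112) = 9 + (-112 + z) = -103 + z)
F = -43240 (F = (175 + 285)*(-94) = 460*(-94) = -43240)
1/(F + S(25, 999)) = 1/(-43240 + (-103 + 25)) = 1/(-43240 - 78) = 1/(-43318) = -1/43318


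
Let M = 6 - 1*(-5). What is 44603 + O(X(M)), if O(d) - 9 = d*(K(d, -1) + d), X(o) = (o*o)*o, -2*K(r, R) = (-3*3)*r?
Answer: 19576395/2 ≈ 9.7882e+6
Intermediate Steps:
K(r, R) = 9*r/2 (K(r, R) = -(-3*3)*r/2 = -(-9)*r/2 = 9*r/2)
M = 11 (M = 6 + 5 = 11)
X(o) = o**3 (X(o) = o**2*o = o**3)
O(d) = 9 + 11*d**2/2 (O(d) = 9 + d*(9*d/2 + d) = 9 + d*(11*d/2) = 9 + 11*d**2/2)
44603 + O(X(M)) = 44603 + (9 + 11*(11**3)**2/2) = 44603 + (9 + (11/2)*1331**2) = 44603 + (9 + (11/2)*1771561) = 44603 + (9 + 19487171/2) = 44603 + 19487189/2 = 19576395/2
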